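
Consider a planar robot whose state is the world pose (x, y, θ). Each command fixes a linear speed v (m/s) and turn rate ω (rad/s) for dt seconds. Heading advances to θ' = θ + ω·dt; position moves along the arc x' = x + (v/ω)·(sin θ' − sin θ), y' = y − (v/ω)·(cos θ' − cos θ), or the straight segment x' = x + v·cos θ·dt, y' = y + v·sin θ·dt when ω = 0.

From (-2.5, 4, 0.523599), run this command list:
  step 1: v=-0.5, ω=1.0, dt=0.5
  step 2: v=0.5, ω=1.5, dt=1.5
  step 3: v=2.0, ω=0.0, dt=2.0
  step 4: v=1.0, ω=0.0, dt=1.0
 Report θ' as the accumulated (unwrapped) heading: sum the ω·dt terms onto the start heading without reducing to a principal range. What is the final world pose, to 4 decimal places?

step 1: θ'=1.0236 (R=-0.5000) → pose (-2.6770, 3.8271, 1.0236)
step 2: θ'=3.2736 (R=0.3333) → pose (-3.0055, 4.3310, 3.2736)
step 3: θ'=3.2736 (straight) → pose (-6.9707, 3.8045, 3.2736)
step 4: θ'=3.2736 (straight) → pose (-7.9620, 3.6729, 3.2736)

(-7.9620, 3.6729, 3.2736)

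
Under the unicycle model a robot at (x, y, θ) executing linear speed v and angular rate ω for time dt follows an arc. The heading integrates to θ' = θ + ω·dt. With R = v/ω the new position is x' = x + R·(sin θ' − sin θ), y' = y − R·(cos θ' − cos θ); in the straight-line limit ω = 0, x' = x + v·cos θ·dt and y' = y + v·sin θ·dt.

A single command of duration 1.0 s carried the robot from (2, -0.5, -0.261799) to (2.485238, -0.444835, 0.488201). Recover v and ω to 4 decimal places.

Δθ = 0.488201 − -0.261799 = 0.750000
ω = Δθ/dt = 0.750000/1.0 = 0.7500
R = Δx/(sin θ' − sin θ) = 0.6667
v = R·ω = 0.6667·0.7500 = 0.5000

v = 0.5000, ω = 0.7500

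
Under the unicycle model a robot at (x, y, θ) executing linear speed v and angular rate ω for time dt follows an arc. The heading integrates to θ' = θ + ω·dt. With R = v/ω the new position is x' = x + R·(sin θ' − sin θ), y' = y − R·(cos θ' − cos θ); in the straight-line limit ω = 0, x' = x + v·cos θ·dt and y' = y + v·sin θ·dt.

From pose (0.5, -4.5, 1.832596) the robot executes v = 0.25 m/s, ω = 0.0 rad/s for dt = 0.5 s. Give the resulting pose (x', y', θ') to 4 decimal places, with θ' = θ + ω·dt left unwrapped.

θ' = 1.8326 + 0.0·0.5 = 1.8326
ω = 0 → straight: x' = 0.5 + 0.25·cos(1.8326)·0.5 = 0.4676
y' = -4.5 + 0.25·sin(1.8326)·0.5 = -4.3793

(0.4676, -4.3793, 1.8326)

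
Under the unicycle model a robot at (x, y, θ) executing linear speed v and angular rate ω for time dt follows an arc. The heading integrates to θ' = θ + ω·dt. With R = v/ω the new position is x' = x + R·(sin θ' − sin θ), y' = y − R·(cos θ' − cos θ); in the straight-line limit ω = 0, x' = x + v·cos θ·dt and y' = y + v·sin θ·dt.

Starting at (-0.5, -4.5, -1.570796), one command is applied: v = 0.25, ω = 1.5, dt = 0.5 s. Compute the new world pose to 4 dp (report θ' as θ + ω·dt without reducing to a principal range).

(-0.4553, -4.6136, -0.8208)

θ' = -1.5708 + 1.5·0.5 = -0.8208
R = v/ω = 0.25/1.5 = 0.1667
x' = -0.5 + 0.1667·(sin -0.8208 − sin -1.5708) = -0.4553
y' = -4.5 − 0.1667·(cos -0.8208 − cos -1.5708) = -4.6136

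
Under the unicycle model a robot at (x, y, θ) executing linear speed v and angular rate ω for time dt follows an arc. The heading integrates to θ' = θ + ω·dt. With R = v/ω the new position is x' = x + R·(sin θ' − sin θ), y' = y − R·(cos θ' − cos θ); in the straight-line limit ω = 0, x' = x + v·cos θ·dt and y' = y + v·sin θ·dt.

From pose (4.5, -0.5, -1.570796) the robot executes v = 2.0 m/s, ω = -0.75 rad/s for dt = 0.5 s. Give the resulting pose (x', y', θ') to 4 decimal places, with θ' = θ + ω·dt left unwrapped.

(4.3147, -1.4767, -1.9458)

θ' = -1.5708 + -0.75·0.5 = -1.9458
R = v/ω = 2.0/-0.75 = -2.6667
x' = 4.5 + -2.6667·(sin -1.9458 − sin -1.5708) = 4.3147
y' = -0.5 − -2.6667·(cos -1.9458 − cos -1.5708) = -1.4767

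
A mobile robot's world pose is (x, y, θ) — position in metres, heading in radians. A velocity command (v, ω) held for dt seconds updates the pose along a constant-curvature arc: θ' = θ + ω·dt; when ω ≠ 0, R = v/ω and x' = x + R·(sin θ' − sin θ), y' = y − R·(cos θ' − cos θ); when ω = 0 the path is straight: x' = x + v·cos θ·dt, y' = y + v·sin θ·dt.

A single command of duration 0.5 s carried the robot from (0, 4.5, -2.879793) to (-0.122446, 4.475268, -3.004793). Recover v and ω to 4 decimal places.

Δθ = -3.004793 − -2.879793 = -0.125000
ω = Δθ/dt = -0.125000/0.5 = -0.2500
R = Δx/(sin θ' − sin θ) = -1.0000
v = R·ω = -1.0000·-0.2500 = 0.2500

v = 0.2500, ω = -0.2500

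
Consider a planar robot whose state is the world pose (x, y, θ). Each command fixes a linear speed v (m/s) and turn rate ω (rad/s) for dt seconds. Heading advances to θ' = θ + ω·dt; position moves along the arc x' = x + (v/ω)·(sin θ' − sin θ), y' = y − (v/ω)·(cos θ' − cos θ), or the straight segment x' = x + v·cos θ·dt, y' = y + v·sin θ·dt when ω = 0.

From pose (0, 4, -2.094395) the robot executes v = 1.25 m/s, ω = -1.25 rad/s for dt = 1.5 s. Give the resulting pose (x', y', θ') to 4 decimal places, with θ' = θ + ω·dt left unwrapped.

(-1.6025, 3.8235, -3.9694)

θ' = -2.0944 + -1.25·1.5 = -3.9694
R = v/ω = 1.25/-1.25 = -1.0000
x' = 0 + -1.0000·(sin -3.9694 − sin -2.0944) = -1.6025
y' = 4 − -1.0000·(cos -3.9694 − cos -2.0944) = 3.8235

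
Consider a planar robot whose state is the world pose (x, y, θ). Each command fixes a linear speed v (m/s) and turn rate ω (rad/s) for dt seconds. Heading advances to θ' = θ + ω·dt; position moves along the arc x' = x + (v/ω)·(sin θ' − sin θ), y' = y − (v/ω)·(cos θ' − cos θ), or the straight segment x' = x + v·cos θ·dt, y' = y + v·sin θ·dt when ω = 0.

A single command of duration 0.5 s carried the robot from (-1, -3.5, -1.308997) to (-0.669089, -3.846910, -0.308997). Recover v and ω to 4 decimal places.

v = 1.0000, ω = 2.0000

Δθ = -0.308997 − -1.308997 = 1.000000
ω = Δθ/dt = 1.000000/0.5 = 2.0000
R = −Δy/(cos θ' − cos θ) = 0.5000
v = R·ω = 0.5000·2.0000 = 1.0000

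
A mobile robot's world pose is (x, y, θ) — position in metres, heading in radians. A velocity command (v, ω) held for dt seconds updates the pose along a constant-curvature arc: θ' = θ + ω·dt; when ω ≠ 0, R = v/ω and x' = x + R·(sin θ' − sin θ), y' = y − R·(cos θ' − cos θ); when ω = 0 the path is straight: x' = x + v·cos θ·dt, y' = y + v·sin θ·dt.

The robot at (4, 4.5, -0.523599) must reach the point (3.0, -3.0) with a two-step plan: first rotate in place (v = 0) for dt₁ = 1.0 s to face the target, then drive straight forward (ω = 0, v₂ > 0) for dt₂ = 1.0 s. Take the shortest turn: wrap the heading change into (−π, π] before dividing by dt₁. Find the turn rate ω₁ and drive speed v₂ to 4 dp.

heading to target = atan2(-3−4.5, 3−4) = -1.7033
Δθ = wrap(-1.7033 − -0.5236) = -1.1797; ω₁ = Δθ/dt₁ = -1.1797
distance = √((3−4)² + (-3−4.5)²) = 7.5664; v₂ = distance/dt₂ = 7.5664

ω₁ = -1.1797, v₂ = 7.5664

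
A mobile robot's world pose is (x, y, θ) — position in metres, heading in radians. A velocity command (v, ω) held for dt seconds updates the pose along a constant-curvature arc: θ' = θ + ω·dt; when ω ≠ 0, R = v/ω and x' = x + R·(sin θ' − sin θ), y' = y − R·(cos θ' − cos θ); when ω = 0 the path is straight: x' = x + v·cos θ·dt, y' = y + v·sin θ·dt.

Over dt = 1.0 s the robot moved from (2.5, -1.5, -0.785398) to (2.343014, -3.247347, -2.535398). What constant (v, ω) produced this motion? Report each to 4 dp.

Δθ = -2.535398 − -0.785398 = -1.750000
ω = Δθ/dt = -1.750000/1.0 = -1.7500
R = −Δy/(cos θ' − cos θ) = -1.1429
v = R·ω = -1.1429·-1.7500 = 2.0000

v = 2.0000, ω = -1.7500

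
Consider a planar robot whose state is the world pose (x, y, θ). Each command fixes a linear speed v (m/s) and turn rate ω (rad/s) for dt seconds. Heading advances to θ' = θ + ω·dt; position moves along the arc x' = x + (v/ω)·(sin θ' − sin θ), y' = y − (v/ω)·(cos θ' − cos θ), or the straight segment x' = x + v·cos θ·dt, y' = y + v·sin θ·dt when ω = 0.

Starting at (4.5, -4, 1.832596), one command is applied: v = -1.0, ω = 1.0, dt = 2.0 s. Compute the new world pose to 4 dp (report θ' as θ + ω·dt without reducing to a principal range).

θ' = 1.8326 + 1.0·2.0 = 3.8326
R = v/ω = -1.0/1.0 = -1.0000
x' = 4.5 + -1.0000·(sin 3.8326 − sin 1.8326) = 6.1032
y' = -4 − -1.0000·(cos 3.8326 − cos 1.8326) = -4.5118

(6.1032, -4.5118, 3.8326)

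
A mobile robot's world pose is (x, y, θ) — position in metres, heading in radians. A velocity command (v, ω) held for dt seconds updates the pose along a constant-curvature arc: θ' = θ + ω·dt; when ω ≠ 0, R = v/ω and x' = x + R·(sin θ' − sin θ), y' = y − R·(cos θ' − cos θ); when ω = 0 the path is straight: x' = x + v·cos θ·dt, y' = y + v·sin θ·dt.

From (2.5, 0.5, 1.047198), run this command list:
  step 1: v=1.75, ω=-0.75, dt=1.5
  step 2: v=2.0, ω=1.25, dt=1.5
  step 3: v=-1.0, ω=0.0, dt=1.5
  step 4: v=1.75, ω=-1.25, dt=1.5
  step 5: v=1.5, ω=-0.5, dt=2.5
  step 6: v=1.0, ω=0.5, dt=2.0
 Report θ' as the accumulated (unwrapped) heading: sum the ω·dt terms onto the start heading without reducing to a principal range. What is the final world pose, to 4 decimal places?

(12.1714, 0.1809, -0.3278)

step 1: θ'=-0.0778 (R=-2.3333) → pose (4.7021, 1.6596, -0.0778)
step 2: θ'=1.7972 (R=1.6000) → pose (6.3856, 3.6139, 1.7972)
step 3: θ'=1.7972 (straight) → pose (6.7223, 2.1522, 1.7972)
step 4: θ'=-0.0778 (R=-1.4000) → pose (8.1954, 3.8622, -0.0778)
step 5: θ'=-1.3278 (R=-3.0000) → pose (10.8741, 1.5931, -1.3278)
step 6: θ'=-0.3278 (R=2.0000) → pose (12.1714, 0.1809, -0.3278)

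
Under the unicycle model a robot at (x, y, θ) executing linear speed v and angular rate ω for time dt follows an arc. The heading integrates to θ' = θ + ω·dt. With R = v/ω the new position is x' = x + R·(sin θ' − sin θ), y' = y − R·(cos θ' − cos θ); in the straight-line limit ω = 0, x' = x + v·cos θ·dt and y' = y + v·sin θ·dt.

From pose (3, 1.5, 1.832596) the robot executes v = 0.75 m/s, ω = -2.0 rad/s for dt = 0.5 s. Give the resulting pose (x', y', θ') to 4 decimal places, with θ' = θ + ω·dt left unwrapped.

(3.0848, 1.8494, 0.8326)

θ' = 1.8326 + -2.0·0.5 = 0.8326
R = v/ω = 0.75/-2.0 = -0.3750
x' = 3 + -0.3750·(sin 0.8326 − sin 1.8326) = 3.0848
y' = 1.5 − -0.3750·(cos 0.8326 − cos 1.8326) = 1.8494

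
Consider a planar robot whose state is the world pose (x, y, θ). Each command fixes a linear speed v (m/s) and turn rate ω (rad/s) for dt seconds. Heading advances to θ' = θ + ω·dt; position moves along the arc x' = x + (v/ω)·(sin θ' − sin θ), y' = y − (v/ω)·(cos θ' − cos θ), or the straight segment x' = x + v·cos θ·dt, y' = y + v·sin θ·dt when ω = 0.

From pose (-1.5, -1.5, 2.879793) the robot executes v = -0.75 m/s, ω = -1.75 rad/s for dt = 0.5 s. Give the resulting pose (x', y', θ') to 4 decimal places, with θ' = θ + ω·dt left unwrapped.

(-1.2221, -1.7338, 2.0048)

θ' = 2.8798 + -1.75·0.5 = 2.0048
R = v/ω = -0.75/-1.75 = 0.4286
x' = -1.5 + 0.4286·(sin 2.0048 − sin 2.8798) = -1.2221
y' = -1.5 − 0.4286·(cos 2.0048 − cos 2.8798) = -1.7338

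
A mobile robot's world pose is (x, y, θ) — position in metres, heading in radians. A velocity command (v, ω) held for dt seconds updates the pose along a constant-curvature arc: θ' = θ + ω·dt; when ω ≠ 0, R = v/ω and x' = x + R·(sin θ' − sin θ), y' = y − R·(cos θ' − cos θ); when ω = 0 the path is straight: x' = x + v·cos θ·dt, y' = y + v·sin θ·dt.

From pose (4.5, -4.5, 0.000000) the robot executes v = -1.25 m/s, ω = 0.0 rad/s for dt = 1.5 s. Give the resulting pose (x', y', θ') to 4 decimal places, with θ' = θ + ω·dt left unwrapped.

θ' = 0.0000 + 0.0·1.5 = 0.0000
ω = 0 → straight: x' = 4.5 + -1.25·cos(0.0000)·1.5 = 2.6250
y' = -4.5 + -1.25·sin(0.0000)·1.5 = -4.5000

(2.6250, -4.5000, 0.0000)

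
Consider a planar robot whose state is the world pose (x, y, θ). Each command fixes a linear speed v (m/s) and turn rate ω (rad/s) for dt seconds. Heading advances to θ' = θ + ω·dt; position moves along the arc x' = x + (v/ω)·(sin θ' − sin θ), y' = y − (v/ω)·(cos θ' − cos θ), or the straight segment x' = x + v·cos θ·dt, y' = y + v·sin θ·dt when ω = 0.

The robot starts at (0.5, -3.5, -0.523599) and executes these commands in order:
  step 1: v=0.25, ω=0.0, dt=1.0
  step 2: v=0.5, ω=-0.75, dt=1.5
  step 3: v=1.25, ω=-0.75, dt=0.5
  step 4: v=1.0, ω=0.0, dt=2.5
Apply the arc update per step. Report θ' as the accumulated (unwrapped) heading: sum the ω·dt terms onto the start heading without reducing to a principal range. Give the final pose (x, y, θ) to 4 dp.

step 1: θ'=-0.5236 (straight) → pose (0.7165, -3.6250, -0.5236)
step 2: θ'=-1.6486 (R=-0.6667) → pose (1.0478, -4.2542, -1.6486)
step 3: θ'=-2.0236 (R=-1.6667) → pose (0.8849, -4.8538, -2.0236)
step 4: θ'=-2.0236 (straight) → pose (-0.2088, -7.1018, -2.0236)

(-0.2088, -7.1018, -2.0236)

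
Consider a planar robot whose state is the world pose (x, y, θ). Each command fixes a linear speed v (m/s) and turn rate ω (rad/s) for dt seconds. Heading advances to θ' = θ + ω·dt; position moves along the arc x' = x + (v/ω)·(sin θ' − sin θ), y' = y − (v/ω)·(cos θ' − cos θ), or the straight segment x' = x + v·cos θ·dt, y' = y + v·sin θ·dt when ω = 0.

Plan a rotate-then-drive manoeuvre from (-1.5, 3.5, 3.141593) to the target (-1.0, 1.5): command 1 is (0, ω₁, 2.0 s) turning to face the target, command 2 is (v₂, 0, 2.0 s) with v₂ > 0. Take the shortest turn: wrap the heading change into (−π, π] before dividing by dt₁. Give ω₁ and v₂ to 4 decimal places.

ω₁ = 0.9079, v₂ = 1.0308

heading to target = atan2(1.5−3.5, -1−-1.5) = -1.3258
Δθ = wrap(-1.3258 − 3.1416) = 1.8158; ω₁ = Δθ/dt₁ = 0.9079
distance = √((-1−-1.5)² + (1.5−3.5)²) = 2.0616; v₂ = distance/dt₂ = 1.0308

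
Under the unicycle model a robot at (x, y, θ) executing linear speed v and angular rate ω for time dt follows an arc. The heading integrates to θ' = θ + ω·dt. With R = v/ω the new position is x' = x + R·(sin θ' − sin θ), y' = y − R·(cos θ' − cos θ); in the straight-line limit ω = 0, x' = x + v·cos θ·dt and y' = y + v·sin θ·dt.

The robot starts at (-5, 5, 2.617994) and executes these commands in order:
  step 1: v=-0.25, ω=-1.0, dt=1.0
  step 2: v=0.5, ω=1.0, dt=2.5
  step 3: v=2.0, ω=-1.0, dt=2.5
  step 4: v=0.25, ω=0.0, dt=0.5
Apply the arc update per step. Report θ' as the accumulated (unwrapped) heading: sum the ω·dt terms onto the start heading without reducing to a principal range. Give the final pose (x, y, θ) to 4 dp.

step 1: θ'=1.6180 (R=0.2500) → pose (-4.8753, 4.7953, 1.6180)
step 2: θ'=4.1180 (R=0.5000) → pose (-5.7890, 5.0517, 4.1180)
step 3: θ'=1.6180 (R=-2.0000) → pose (-9.4437, 6.0774, 1.6180)
step 4: θ'=1.6180 (straight) → pose (-9.4496, 6.2022, 1.6180)

(-9.4496, 6.2022, 1.6180)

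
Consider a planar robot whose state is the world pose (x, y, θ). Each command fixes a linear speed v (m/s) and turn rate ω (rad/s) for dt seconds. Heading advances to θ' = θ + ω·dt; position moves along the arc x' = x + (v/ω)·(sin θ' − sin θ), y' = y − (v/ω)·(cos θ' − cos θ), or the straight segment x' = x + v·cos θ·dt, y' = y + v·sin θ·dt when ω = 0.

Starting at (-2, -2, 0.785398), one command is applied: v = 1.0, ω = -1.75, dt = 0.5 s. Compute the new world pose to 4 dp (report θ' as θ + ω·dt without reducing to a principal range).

θ' = 0.7854 + -1.75·0.5 = -0.0896
R = v/ω = 1.0/-1.75 = -0.5714
x' = -2 + -0.5714·(sin -0.0896 − sin 0.7854) = -1.5448
y' = -2 − -0.5714·(cos -0.0896 − cos 0.7854) = -1.8349

(-1.5448, -1.8349, -0.0896)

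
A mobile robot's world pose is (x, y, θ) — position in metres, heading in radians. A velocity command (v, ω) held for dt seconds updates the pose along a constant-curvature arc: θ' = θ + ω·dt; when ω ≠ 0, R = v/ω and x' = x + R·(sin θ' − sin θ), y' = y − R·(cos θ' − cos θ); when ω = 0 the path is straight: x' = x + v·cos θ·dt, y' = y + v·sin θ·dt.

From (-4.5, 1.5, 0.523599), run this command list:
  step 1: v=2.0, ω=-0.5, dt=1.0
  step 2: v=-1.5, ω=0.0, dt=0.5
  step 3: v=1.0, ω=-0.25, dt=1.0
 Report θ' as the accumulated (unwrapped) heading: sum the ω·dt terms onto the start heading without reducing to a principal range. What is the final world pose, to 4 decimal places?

(-2.3519, 1.9161, -0.2264)

step 1: θ'=0.0236 (R=-4.0000) → pose (-2.5944, 2.0348, 0.0236)
step 2: θ'=0.0236 (straight) → pose (-3.3442, 2.0171, 0.0236)
step 3: θ'=-0.2264 (R=-4.0000) → pose (-2.3519, 1.9161, -0.2264)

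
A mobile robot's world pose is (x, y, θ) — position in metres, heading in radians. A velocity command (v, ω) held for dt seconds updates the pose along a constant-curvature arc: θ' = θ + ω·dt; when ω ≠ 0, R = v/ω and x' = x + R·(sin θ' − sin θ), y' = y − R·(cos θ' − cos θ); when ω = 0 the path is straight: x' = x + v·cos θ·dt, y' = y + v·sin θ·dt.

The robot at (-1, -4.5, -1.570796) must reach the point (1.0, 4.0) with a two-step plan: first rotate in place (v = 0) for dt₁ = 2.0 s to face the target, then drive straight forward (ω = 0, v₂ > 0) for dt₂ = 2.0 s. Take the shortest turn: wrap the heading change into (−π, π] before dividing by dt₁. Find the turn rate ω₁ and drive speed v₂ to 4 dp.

heading to target = atan2(4−-4.5, 1−-1) = 1.3397
Δθ = wrap(1.3397 − -1.5708) = 2.9105; ω₁ = Δθ/dt₁ = 1.4553
distance = √((1−-1)² + (4−-4.5)²) = 8.7321; v₂ = distance/dt₂ = 4.3661

ω₁ = 1.4553, v₂ = 4.3661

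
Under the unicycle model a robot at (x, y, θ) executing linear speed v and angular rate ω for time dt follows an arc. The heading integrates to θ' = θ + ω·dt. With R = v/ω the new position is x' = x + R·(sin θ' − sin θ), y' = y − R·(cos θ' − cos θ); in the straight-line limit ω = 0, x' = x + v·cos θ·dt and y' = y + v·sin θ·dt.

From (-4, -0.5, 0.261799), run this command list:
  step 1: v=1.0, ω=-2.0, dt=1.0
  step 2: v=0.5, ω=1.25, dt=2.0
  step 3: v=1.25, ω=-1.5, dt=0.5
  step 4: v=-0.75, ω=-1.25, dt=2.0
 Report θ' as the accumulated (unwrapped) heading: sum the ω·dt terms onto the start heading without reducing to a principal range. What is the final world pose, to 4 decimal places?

(-2.5135, -0.1157, -2.4882)

step 1: θ'=-1.7382 (R=-0.5000) → pose (-3.3776, -1.0663, -1.7382)
step 2: θ'=0.7618 (R=0.4000) → pose (-2.7071, -1.4224, 0.7618)
step 3: θ'=0.0118 (R=-0.8333) → pose (-2.1417, -1.1921, 0.0118)
step 4: θ'=-2.4882 (R=0.6000) → pose (-2.5135, -0.1157, -2.4882)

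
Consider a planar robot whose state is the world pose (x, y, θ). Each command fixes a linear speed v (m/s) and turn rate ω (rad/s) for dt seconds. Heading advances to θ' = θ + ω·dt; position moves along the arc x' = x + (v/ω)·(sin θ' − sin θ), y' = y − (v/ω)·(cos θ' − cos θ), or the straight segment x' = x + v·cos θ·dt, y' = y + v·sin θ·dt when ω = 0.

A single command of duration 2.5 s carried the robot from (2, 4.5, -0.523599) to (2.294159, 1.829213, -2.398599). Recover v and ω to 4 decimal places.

Δθ = -2.398599 − -0.523599 = -1.875000
ω = Δθ/dt = -1.875000/2.5 = -0.7500
R = −Δy/(cos θ' − cos θ) = -1.6667
v = R·ω = -1.6667·-0.7500 = 1.2500

v = 1.2500, ω = -0.7500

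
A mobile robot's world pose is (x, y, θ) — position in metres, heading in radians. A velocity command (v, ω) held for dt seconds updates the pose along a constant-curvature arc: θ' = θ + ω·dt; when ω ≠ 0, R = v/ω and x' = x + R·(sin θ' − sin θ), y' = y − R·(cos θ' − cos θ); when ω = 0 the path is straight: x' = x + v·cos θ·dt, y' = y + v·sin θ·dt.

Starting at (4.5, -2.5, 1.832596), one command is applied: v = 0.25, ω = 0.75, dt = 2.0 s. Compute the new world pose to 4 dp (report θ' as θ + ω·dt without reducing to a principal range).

θ' = 1.8326 + 0.75·2.0 = 3.3326
R = v/ω = 0.25/0.75 = 0.3333
x' = 4.5 + 0.3333·(sin 3.3326 − sin 1.8326) = 4.1147
y' = -2.5 − 0.3333·(cos 3.3326 − cos 1.8326) = -2.2590

(4.1147, -2.2590, 3.3326)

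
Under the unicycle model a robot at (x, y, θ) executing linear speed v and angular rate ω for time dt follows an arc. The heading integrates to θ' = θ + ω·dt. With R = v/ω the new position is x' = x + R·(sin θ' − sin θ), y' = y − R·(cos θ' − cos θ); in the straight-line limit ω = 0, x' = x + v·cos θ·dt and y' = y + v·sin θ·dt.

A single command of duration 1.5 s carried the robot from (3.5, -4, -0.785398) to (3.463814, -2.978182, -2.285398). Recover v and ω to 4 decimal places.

Δθ = -2.285398 − -0.785398 = -1.500000
ω = Δθ/dt = -1.500000/1.5 = -1.0000
R = −Δy/(cos θ' − cos θ) = 0.7500
v = R·ω = 0.7500·-1.0000 = -0.7500

v = -0.7500, ω = -1.0000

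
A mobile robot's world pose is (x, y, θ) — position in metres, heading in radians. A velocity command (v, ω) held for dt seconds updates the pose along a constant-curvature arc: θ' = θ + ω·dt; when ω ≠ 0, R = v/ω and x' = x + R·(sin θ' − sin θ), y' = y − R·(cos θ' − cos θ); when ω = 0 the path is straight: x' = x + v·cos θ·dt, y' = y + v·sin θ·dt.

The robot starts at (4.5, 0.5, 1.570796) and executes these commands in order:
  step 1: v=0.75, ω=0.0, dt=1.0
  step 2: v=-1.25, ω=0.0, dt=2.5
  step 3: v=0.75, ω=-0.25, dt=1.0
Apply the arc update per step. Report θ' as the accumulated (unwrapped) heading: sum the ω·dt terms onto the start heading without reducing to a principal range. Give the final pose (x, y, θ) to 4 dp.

(4.5933, -1.1328, 1.3208)

step 1: θ'=1.5708 (straight) → pose (4.5000, 1.2500, 1.5708)
step 2: θ'=1.5708 (straight) → pose (4.5000, -1.8750, 1.5708)
step 3: θ'=1.3208 (R=-3.0000) → pose (4.5933, -1.1328, 1.3208)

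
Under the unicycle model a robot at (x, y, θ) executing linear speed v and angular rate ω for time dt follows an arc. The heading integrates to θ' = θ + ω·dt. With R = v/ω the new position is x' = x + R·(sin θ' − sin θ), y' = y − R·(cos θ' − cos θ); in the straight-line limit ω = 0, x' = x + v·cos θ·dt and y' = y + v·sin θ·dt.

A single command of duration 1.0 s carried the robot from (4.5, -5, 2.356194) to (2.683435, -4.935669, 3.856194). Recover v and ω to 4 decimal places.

v = 2.0000, ω = 1.5000

Δθ = 3.856194 − 2.356194 = 1.500000
ω = Δθ/dt = 1.500000/1.0 = 1.5000
R = Δx/(sin θ' − sin θ) = 1.3333
v = R·ω = 1.3333·1.5000 = 2.0000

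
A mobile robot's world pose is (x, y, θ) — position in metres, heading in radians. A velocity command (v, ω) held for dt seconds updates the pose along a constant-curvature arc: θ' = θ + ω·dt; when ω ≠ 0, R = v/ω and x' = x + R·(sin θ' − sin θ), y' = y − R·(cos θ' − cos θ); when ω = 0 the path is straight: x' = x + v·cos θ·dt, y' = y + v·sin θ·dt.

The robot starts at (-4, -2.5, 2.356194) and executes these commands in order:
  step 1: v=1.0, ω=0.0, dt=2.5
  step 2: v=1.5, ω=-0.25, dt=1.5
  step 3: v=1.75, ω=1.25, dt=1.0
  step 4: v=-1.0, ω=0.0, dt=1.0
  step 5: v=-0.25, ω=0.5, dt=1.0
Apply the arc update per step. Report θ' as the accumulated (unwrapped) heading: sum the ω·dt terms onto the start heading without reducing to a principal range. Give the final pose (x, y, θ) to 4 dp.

step 1: θ'=2.3562 (straight) → pose (-5.7678, -0.7322, 2.3562)
step 2: θ'=1.9812 (R=-6.0000) → pose (-7.0269, 1.1166, 1.9812)
step 3: θ'=3.2312 (R=1.4000) → pose (-8.4359, 1.9524, 3.2312)
step 4: θ'=3.2312 (straight) → pose (-7.4399, 2.0419, 3.2312)
step 5: θ'=3.7312 (R=-0.5000) → pose (-7.2067, 2.1243, 3.7312)

(-7.2067, 2.1243, 3.7312)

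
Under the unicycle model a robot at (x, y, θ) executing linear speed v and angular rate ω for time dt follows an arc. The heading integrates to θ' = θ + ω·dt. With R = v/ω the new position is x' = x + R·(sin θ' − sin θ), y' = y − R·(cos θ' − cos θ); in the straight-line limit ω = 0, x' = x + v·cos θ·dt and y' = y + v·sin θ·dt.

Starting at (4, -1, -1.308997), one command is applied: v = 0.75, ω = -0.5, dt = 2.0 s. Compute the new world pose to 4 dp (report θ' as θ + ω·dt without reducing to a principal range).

(3.6606, -2.3977, -2.3090)

θ' = -1.3090 + -0.5·2.0 = -2.3090
R = v/ω = 0.75/-0.5 = -1.5000
x' = 4 + -1.5000·(sin -2.3090 − sin -1.3090) = 3.6606
y' = -1 − -1.5000·(cos -2.3090 − cos -1.3090) = -2.3977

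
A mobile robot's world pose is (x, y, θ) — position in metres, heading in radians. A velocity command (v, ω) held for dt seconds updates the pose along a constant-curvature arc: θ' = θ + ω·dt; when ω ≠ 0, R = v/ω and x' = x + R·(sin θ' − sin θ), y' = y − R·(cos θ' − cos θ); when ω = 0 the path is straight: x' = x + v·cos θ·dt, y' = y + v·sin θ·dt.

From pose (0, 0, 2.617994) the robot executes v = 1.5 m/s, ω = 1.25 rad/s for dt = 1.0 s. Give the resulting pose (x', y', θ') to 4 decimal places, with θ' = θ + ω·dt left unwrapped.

θ' = 2.6180 + 1.25·1.0 = 3.8680
R = v/ω = 1.5/1.25 = 1.2000
x' = 0 + 1.2000·(sin 3.8680 − sin 2.6180) = -1.3970
y' = 0 − 1.2000·(cos 3.8680 − cos 2.6180) = -0.1421

(-1.3970, -0.1421, 3.8680)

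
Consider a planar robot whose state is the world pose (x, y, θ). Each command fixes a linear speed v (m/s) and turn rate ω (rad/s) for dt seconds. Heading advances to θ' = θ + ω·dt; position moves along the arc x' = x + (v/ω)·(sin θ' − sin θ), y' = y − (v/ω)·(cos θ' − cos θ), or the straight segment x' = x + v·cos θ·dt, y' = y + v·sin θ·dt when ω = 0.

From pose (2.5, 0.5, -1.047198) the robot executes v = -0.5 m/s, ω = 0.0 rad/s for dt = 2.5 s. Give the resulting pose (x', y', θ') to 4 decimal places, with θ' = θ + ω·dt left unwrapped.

θ' = -1.0472 + 0.0·2.5 = -1.0472
ω = 0 → straight: x' = 2.5 + -0.5·cos(-1.0472)·2.5 = 1.8750
y' = 0.5 + -0.5·sin(-1.0472)·2.5 = 1.5825

(1.8750, 1.5825, -1.0472)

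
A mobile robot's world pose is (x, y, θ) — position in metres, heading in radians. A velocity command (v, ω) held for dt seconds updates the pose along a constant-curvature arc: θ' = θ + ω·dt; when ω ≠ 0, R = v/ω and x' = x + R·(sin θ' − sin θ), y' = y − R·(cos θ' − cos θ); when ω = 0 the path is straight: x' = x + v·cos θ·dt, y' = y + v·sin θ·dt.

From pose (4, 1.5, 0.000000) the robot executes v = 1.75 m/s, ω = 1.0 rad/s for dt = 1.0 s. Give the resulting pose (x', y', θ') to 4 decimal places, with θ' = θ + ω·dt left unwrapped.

(5.4726, 2.3045, 1.0000)

θ' = 0.0000 + 1.0·1.0 = 1.0000
R = v/ω = 1.75/1.0 = 1.7500
x' = 4 + 1.7500·(sin 1.0000 − sin 0.0000) = 5.4726
y' = 1.5 − 1.7500·(cos 1.0000 − cos 0.0000) = 2.3045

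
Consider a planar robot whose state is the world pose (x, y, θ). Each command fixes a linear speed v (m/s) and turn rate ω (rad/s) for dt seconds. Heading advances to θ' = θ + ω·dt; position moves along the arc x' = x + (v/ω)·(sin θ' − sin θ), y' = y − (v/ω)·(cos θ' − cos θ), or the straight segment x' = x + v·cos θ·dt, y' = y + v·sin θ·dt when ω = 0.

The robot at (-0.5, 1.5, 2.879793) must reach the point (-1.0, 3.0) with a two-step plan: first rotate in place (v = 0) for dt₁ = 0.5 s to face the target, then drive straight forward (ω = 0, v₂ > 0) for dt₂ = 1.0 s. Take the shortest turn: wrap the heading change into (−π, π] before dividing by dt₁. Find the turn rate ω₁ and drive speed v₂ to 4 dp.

heading to target = atan2(3−1.5, -1−-0.5) = 1.8925
Δθ = wrap(1.8925 − 2.8798) = -0.9872; ω₁ = Δθ/dt₁ = -1.9745
distance = √((-1−-0.5)² + (3−1.5)²) = 1.5811; v₂ = distance/dt₂ = 1.5811

ω₁ = -1.9745, v₂ = 1.5811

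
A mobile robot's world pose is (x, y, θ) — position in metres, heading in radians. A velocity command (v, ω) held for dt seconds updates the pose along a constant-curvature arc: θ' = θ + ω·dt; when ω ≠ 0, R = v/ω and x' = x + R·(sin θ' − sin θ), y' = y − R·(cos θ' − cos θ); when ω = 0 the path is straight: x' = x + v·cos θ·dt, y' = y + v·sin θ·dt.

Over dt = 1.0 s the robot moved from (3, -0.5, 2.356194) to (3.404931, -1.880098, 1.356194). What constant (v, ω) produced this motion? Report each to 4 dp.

v = -1.5000, ω = -1.0000

Δθ = 1.356194 − 2.356194 = -1.000000
ω = Δθ/dt = -1.000000/1.0 = -1.0000
R = −Δy/(cos θ' − cos θ) = 1.5000
v = R·ω = 1.5000·-1.0000 = -1.5000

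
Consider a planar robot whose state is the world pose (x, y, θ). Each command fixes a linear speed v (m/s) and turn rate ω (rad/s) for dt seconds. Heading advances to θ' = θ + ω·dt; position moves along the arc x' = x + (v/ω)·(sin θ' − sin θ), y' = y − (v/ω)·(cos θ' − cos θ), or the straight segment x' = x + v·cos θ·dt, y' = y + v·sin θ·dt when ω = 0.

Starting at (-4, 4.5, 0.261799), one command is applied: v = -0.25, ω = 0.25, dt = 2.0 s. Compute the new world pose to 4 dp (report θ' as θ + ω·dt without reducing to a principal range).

(-4.4314, 4.2577, 0.7618)

θ' = 0.2618 + 0.25·2.0 = 0.7618
R = v/ω = -0.25/0.25 = -1.0000
x' = -4 + -1.0000·(sin 0.7618 − sin 0.2618) = -4.4314
y' = 4.5 − -1.0000·(cos 0.7618 − cos 0.2618) = 4.2577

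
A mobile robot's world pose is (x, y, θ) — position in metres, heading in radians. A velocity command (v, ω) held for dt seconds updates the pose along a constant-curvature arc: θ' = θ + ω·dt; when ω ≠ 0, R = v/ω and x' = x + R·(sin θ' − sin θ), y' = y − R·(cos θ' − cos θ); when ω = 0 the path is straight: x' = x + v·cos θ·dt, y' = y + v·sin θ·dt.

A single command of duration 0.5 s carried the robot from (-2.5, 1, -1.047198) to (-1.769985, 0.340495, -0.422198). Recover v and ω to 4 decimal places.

Δθ = -0.422198 − -1.047198 = 0.625000
ω = Δθ/dt = 0.625000/0.5 = 1.2500
R = Δx/(sin θ' − sin θ) = 1.6000
v = R·ω = 1.6000·1.2500 = 2.0000

v = 2.0000, ω = 1.2500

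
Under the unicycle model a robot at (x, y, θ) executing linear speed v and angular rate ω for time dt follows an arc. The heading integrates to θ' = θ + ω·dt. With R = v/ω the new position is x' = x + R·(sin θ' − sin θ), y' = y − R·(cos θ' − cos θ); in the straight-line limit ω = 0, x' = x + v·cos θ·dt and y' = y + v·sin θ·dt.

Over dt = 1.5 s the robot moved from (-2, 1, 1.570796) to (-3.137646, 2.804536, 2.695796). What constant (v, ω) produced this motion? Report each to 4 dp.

Δθ = 2.695796 − 1.570796 = 1.125000
ω = Δθ/dt = 1.125000/1.5 = 0.7500
R = −Δy/(cos θ' − cos θ) = 2.0000
v = R·ω = 2.0000·0.7500 = 1.5000

v = 1.5000, ω = 0.7500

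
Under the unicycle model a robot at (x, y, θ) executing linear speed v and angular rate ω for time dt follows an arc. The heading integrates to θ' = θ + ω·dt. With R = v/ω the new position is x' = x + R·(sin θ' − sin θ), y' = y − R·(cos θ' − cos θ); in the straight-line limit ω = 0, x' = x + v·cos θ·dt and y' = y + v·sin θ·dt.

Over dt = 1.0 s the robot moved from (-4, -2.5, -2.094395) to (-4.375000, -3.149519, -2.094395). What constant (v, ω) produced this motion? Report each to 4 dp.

v = 0.7500, ω = 0.0000

Δθ = -2.094395 − -2.094395 = 0.000000
ω = Δθ/dt = 0.000000/1.0 = 0.0000
ω = 0 → v = (Δx·cos θ + Δy·sin θ)/dt = 0.7500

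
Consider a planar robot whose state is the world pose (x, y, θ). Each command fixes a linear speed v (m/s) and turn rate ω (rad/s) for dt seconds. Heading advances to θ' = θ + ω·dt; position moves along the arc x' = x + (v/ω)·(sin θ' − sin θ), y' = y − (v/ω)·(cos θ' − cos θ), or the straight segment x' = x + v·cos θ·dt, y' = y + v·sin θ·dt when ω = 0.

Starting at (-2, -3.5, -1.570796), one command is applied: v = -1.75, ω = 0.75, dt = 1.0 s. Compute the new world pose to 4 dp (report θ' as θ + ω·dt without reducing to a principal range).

(-2.6261, -1.9095, -0.8208)

θ' = -1.5708 + 0.75·1.0 = -0.8208
R = v/ω = -1.75/0.75 = -2.3333
x' = -2 + -2.3333·(sin -0.8208 − sin -1.5708) = -2.6261
y' = -3.5 − -2.3333·(cos -0.8208 − cos -1.5708) = -1.9095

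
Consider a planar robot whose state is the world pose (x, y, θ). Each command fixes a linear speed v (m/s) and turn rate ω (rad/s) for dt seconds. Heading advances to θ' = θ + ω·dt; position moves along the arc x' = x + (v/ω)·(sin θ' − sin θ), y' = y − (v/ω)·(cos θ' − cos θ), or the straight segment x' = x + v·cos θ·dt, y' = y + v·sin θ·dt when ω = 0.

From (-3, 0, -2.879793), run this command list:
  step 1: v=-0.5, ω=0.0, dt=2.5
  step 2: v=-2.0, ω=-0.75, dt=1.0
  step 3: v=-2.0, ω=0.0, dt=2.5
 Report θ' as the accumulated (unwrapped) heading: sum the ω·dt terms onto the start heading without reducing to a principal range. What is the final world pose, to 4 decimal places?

(4.5642, -2.2423, -3.6298)

step 1: θ'=-2.8798 (straight) → pose (-1.7926, 0.3235, -2.8798)
step 2: θ'=-3.6298 (R=2.6667) → pose (0.1484, 0.1029, -3.6298)
step 3: θ'=-3.6298 (straight) → pose (4.5642, -2.2423, -3.6298)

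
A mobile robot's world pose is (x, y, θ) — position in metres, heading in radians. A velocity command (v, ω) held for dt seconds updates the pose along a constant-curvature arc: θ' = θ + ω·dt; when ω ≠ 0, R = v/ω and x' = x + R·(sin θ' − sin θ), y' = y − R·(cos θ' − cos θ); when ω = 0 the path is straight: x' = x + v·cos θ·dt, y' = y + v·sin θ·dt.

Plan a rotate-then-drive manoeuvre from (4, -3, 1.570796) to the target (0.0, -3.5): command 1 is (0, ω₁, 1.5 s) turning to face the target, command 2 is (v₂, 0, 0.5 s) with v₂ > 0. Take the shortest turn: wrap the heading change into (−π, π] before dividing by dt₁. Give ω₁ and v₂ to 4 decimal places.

ω₁ = 1.1301, v₂ = 8.0623

heading to target = atan2(-3.5−-3, 0−4) = -3.0172
Δθ = wrap(-3.0172 − 1.5708) = 1.6952; ω₁ = Δθ/dt₁ = 1.1301
distance = √((0−4)² + (-3.5−-3)²) = 4.0311; v₂ = distance/dt₂ = 8.0623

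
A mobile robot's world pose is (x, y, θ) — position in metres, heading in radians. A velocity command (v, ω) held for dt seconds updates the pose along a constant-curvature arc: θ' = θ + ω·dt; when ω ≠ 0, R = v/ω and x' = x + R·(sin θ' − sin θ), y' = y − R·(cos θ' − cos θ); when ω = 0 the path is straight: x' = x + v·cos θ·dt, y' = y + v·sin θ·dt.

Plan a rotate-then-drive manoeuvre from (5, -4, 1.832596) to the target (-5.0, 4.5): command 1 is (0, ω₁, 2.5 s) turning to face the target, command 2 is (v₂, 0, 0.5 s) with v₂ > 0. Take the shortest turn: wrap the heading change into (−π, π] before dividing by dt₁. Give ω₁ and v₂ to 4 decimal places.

ω₁ = 0.2418, v₂ = 26.2488

heading to target = atan2(4.5−-4, -5−5) = 2.4371
Δθ = wrap(2.4371 − 1.8326) = 0.6045; ω₁ = Δθ/dt₁ = 0.2418
distance = √((-5−5)² + (4.5−-4)²) = 13.1244; v₂ = distance/dt₂ = 26.2488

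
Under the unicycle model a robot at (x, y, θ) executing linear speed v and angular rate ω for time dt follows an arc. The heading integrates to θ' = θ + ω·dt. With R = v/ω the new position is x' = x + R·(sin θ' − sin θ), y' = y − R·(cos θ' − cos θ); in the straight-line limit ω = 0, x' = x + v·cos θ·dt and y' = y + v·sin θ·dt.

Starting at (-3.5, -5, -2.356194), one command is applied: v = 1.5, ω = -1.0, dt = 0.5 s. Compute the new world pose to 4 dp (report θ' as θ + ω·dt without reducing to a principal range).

(-4.1384, -5.3787, -2.8562)

θ' = -2.3562 + -1.0·0.5 = -2.8562
R = v/ω = 1.5/-1.0 = -1.5000
x' = -3.5 + -1.5000·(sin -2.8562 − sin -2.3562) = -4.1384
y' = -5 − -1.5000·(cos -2.8562 − cos -2.3562) = -5.3787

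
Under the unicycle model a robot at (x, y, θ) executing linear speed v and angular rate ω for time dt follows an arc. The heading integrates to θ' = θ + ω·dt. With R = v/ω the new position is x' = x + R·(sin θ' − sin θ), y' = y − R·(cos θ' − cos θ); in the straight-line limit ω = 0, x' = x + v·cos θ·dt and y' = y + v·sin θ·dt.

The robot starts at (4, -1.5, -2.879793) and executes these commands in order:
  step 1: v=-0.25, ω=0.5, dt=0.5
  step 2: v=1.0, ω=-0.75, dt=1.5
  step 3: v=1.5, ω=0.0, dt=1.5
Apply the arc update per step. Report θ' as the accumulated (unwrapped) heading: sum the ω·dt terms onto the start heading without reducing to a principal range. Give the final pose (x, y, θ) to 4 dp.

(0.8551, -0.0860, -3.7548)

step 1: θ'=-2.6298 (R=-0.5000) → pose (4.1155, -1.4530, -2.6298)
step 2: θ'=-3.7548 (R=-1.3333) → pose (2.6952, -1.3809, -3.7548)
step 3: θ'=-3.7548 (straight) → pose (0.8551, -0.0860, -3.7548)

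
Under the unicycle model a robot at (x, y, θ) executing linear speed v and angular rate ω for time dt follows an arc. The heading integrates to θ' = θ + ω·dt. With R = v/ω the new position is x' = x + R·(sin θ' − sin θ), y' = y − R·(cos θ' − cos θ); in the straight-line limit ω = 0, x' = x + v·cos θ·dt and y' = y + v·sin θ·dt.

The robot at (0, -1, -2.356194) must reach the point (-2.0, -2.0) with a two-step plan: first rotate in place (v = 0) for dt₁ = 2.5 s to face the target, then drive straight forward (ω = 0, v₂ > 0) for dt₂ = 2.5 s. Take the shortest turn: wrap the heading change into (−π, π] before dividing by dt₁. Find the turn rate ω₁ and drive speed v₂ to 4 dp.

heading to target = atan2(-2−-1, -2−0) = -2.6779
Δθ = wrap(-2.6779 − -2.3562) = -0.3218; ω₁ = Δθ/dt₁ = -0.1287
distance = √((-2−0)² + (-2−-1)²) = 2.2361; v₂ = distance/dt₂ = 0.8944

ω₁ = -0.1287, v₂ = 0.8944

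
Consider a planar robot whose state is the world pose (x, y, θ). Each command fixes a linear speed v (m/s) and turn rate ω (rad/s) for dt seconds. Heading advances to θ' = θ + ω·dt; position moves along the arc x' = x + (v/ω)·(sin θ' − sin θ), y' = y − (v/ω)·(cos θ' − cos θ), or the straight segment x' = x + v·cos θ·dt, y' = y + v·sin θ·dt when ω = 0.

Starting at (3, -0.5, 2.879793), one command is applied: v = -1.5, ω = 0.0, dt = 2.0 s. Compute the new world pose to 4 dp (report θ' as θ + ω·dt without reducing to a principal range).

θ' = 2.8798 + 0.0·2.0 = 2.8798
ω = 0 → straight: x' = 3 + -1.5·cos(2.8798)·2.0 = 5.8978
y' = -0.5 + -1.5·sin(2.8798)·2.0 = -1.2765

(5.8978, -1.2765, 2.8798)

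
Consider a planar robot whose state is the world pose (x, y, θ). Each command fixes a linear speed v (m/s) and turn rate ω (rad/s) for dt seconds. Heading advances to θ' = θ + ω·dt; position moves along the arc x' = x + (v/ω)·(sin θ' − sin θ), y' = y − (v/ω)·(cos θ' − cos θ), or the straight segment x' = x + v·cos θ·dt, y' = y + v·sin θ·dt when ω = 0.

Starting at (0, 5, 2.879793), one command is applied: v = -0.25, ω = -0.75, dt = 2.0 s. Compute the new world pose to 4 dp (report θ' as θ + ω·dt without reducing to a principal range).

(0.2410, 4.6147, 1.3798)

θ' = 2.8798 + -0.75·2.0 = 1.3798
R = v/ω = -0.25/-0.75 = 0.3333
x' = 0 + 0.3333·(sin 1.3798 − sin 2.8798) = 0.2410
y' = 5 − 0.3333·(cos 1.3798 − cos 2.8798) = 4.6147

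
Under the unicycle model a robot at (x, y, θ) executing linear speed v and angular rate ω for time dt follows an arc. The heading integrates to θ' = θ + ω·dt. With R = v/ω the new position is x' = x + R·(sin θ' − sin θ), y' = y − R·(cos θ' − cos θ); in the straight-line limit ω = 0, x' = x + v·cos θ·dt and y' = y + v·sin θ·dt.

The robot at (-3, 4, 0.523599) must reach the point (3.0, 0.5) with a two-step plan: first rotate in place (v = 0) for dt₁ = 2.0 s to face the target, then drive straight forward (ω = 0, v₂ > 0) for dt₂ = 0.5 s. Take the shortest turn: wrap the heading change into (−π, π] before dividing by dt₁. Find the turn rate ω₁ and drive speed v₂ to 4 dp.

ω₁ = -0.5258, v₂ = 13.8924

heading to target = atan2(0.5−4, 3−-3) = -0.5281
Δθ = wrap(-0.5281 − 0.5236) = -1.0517; ω₁ = Δθ/dt₁ = -0.5258
distance = √((3−-3)² + (0.5−4)²) = 6.9462; v₂ = distance/dt₂ = 13.8924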